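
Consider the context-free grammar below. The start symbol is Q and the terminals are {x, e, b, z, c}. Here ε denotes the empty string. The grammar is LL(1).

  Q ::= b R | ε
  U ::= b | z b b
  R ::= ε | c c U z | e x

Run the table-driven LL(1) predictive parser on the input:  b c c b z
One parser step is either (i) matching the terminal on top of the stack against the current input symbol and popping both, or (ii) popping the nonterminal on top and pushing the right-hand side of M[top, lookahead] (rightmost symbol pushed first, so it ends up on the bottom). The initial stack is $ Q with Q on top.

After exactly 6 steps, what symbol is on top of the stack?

b

step 1: stack=$ Q  input=b c c b z $  — expand Q ::= b R
step 2: stack=$ R b  input=b c c b z $  — match b
step 3: stack=$ R  input=c c b z $  — expand R ::= c c U z
step 4: stack=$ z U c c  input=c c b z $  — match c
step 5: stack=$ z U c  input=c b z $  — match c
step 6: stack=$ z U  input=b z $  — expand U ::= b
Stack after step 6: $ z b (top = b).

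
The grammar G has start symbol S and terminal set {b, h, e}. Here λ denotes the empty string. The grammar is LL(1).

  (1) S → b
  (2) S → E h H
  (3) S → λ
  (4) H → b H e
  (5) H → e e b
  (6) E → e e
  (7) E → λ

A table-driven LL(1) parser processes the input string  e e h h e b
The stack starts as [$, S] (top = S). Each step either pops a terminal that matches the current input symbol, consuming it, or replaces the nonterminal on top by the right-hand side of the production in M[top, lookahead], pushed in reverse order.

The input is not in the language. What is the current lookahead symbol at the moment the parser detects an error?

h

step 1: stack=$ S  input=e e h h e b $  — expand S → E h H
step 2: stack=$ H h E  input=e e h h e b $  — expand E → e e
step 3: stack=$ H h e e  input=e e h h e b $  — match e
step 4: stack=$ H h e  input=e h h e b $  — match e
step 5: stack=$ H h  input=h h e b $  — match h
step 6: stack=$ H  input=h e b $  — error: M[H, h] is empty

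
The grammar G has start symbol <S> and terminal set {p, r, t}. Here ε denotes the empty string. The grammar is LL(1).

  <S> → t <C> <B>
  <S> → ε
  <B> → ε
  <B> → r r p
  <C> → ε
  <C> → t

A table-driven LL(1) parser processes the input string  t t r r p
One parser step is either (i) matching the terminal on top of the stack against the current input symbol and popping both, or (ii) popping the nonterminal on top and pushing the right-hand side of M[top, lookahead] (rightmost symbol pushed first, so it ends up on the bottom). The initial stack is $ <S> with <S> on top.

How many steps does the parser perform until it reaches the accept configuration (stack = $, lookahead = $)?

step 1: stack=$ <S>  input=t t r r p $  — expand <S> → t <C> <B>
step 2: stack=$ <B> <C> t  input=t t r r p $  — match t
step 3: stack=$ <B> <C>  input=t r r p $  — expand <C> → t
step 4: stack=$ <B> t  input=t r r p $  — match t
step 5: stack=$ <B>  input=r r p $  — expand <B> → r r p
step 6: stack=$ p r r  input=r r p $  — match r
step 7: stack=$ p r  input=r p $  — match r
step 8: stack=$ p  input=p $  — match p
Accept reached after 8 steps.

8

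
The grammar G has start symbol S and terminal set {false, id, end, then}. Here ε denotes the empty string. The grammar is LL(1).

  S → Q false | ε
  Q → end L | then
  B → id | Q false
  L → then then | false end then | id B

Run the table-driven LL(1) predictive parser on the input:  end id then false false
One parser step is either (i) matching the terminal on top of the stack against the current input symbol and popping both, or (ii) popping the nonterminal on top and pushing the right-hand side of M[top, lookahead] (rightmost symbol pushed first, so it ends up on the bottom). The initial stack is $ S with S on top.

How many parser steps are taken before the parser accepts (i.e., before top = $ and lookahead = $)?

step 1: stack=$ S  input=end id then false false $  — expand S → Q false
step 2: stack=$ false Q  input=end id then false false $  — expand Q → end L
step 3: stack=$ false L end  input=end id then false false $  — match end
step 4: stack=$ false L  input=id then false false $  — expand L → id B
step 5: stack=$ false B id  input=id then false false $  — match id
step 6: stack=$ false B  input=then false false $  — expand B → Q false
step 7: stack=$ false false Q  input=then false false $  — expand Q → then
step 8: stack=$ false false then  input=then false false $  — match then
step 9: stack=$ false false  input=false false $  — match false
step 10: stack=$ false  input=false $  — match false
Accept reached after 10 steps.

10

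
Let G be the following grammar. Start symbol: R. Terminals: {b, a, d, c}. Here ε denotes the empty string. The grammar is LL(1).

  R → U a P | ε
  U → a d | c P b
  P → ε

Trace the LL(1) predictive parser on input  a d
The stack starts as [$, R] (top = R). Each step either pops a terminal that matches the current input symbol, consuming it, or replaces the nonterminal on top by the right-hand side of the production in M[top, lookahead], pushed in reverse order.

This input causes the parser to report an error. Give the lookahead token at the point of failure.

step 1: stack=$ R  input=a d $  — expand R → U a P
step 2: stack=$ P a U  input=a d $  — expand U → a d
step 3: stack=$ P a d a  input=a d $  — match a
step 4: stack=$ P a d  input=d $  — match d
step 5: stack=$ P a  input=$  — error: top is terminal a but lookahead is $

$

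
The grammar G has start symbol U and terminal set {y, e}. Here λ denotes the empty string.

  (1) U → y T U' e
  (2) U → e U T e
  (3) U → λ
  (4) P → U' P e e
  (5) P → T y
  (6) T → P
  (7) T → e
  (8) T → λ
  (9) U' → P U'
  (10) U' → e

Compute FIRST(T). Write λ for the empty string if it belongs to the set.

FIRST(U): from U→y T U' e we get {y}; from U→e U T e we get {e}; from U→λ we get {λ}. So FIRST(U) = {λ, e, y}.
FIRST(P): from P→U' P e e we get {e, y}; from P→T y we get {e, y}. So FIRST(P) = {e, y}.
FIRST(T): from T→P we get {e, y}; from T→e we get {e}; from T→λ we get {λ}. So FIRST(T) = {λ, e, y}.
FIRST(U'): from U'→P U' we get {e, y}; from U'→e we get {e}. So FIRST(U') = {e, y}.

{λ, e, y}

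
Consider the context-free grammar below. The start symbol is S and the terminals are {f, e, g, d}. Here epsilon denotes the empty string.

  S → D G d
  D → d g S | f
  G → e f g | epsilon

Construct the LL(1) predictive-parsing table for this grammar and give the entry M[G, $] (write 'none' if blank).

FIRST(D) = {d, f}
FIRST(G) = {epsilon, e}
FIRST(S) = {d, f}  (via D G d)
FOLLOW(S) includes $ since S is the start symbol.
FOLLOW(G): in S→D G d, G is followed by d with FIRST {d}. Thus FOLLOW(G) = {d}.
For G → e f g: FIRST(e f g) = {e}, so it goes in M[G, t] for t ∈ {e}.
For G → epsilon: FIRST(epsilon) = {epsilon}, so it goes in M[G, t] for t ∈ {}; since epsilon ∈ FIRST, also for every t ∈ FOLLOW(G) = {d}.
None of these place a production in M[G, $].

none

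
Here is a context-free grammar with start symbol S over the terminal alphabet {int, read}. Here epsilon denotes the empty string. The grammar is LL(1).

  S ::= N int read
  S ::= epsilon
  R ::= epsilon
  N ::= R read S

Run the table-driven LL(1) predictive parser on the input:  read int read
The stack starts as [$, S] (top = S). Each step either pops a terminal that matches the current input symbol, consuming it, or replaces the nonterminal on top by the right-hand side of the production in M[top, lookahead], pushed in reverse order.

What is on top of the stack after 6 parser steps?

     Stack                Input            Action
  1  $ S                  read int read $  expand S ::= N int read
  2  $ read int N         read int read $  expand N ::= R read S
  3  $ read int S read R  read int read $  expand R ::= epsilon
  4  $ read int S read    read int read $  match read
  5  $ read int S         int read $       expand S ::= epsilon
  6  $ read int           int read $       match int
Stack after step 6: $ read (top = read).

read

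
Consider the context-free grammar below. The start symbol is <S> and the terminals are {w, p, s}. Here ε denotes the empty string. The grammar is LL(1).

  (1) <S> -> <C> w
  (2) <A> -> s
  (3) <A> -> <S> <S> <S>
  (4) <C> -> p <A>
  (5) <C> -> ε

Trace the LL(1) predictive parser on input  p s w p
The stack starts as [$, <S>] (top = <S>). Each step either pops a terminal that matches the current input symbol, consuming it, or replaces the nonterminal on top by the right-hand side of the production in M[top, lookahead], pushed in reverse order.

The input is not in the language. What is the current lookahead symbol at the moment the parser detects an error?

step 1: stack=$ <S>  input=p s w p $  — expand <S> -> <C> w
step 2: stack=$ w <C>  input=p s w p $  — expand <C> -> p <A>
step 3: stack=$ w <A> p  input=p s w p $  — match p
step 4: stack=$ w <A>  input=s w p $  — expand <A> -> s
step 5: stack=$ w s  input=s w p $  — match s
step 6: stack=$ w  input=w p $  — match w
step 7: stack=$  input=p $  — error: stack empty but input remains

p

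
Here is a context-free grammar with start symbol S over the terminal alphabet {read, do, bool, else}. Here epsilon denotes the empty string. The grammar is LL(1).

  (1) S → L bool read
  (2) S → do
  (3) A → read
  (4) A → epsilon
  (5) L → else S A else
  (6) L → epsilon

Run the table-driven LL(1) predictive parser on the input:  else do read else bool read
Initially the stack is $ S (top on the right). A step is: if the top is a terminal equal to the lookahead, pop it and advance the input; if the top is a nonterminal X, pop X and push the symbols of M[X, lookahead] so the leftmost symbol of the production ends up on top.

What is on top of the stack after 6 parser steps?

read

step 1: stack=$ S  input=else do read else bool read $  — expand S → L bool read
step 2: stack=$ read bool L  input=else do read else bool read $  — expand L → else S A else
step 3: stack=$ read bool else A S else  input=else do read else bool read $  — match else
step 4: stack=$ read bool else A S  input=do read else bool read $  — expand S → do
step 5: stack=$ read bool else A do  input=do read else bool read $  — match do
step 6: stack=$ read bool else A  input=read else bool read $  — expand A → read
Stack after step 6: $ read bool else read (top = read).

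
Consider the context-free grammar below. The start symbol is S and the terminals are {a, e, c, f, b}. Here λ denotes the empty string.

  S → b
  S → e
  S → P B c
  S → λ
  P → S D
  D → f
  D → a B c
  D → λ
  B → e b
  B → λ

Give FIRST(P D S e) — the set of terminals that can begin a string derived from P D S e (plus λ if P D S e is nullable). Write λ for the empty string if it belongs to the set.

FIRST(D): from D→f we get {f}; from D→a B c we get {a}; from D→λ we get {λ}. So FIRST(D) = {λ, a, f}.
FIRST(B): from B→e b we get {e}; from B→λ we get {λ}. So FIRST(B) = {λ, e}.
FIRST(S): from S→b we get {b}; from S→e we get {e}; from S→P B c we get {a, b, c, e, f}; from S→λ we get {λ}. So FIRST(S) = {λ, a, b, c, e, f}.
FIRST(P): from P→S D we get {λ, a, b, c, e, f}. So FIRST(P) = {λ, a, b, c, e, f}.
FIRST(P D S e): take FIRST of each symbol in turn, carrying on past any symbol whose FIRST contains λ; result {a, b, c, e, f}.

{a, b, c, e, f}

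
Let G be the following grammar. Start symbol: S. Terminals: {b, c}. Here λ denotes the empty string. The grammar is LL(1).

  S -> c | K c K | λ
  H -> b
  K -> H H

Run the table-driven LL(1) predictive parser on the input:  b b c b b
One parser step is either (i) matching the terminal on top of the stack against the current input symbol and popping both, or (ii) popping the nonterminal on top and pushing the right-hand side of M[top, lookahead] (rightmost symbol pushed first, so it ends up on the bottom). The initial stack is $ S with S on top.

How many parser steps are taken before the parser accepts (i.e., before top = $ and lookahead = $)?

12

step 1: stack=$ S  input=b b c b b $  — expand S -> K c K
step 2: stack=$ K c K  input=b b c b b $  — expand K -> H H
step 3: stack=$ K c H H  input=b b c b b $  — expand H -> b
step 4: stack=$ K c H b  input=b b c b b $  — match b
step 5: stack=$ K c H  input=b c b b $  — expand H -> b
step 6: stack=$ K c b  input=b c b b $  — match b
step 7: stack=$ K c  input=c b b $  — match c
step 8: stack=$ K  input=b b $  — expand K -> H H
step 9: stack=$ H H  input=b b $  — expand H -> b
step 10: stack=$ H b  input=b b $  — match b
step 11: stack=$ H  input=b $  — expand H -> b
step 12: stack=$ b  input=b $  — match b
Accept reached after 12 steps.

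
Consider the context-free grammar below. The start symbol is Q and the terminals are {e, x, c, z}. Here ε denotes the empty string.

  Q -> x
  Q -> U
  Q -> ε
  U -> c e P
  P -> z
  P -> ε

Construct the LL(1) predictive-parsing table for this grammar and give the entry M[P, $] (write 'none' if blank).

P -> ε

FIRST(U) = {c}
FIRST(P) = {ε, z}
FIRST(Q) = {ε, c, x}  (via U)
FOLLOW(Q) includes $ since Q is the start symbol.
FOLLOW(U): in Q->U, the suffix after U is empty, so FOLLOW(U) ⊇ FOLLOW(Q) = {$}. Thus FOLLOW(U) = {$}.
FOLLOW(P): in U->c e P, the suffix after P is empty, so FOLLOW(P) ⊇ FOLLOW(U) = {$}. Thus FOLLOW(P) = {$}.
For P -> z: FIRST(z) = {z}, so it goes in M[P, t] for t ∈ {z}.
For P -> ε: FIRST(ε) = {ε}, so it goes in M[P, t] for t ∈ {}; since ε ∈ FIRST, also for every t ∈ FOLLOW(P) = {$}.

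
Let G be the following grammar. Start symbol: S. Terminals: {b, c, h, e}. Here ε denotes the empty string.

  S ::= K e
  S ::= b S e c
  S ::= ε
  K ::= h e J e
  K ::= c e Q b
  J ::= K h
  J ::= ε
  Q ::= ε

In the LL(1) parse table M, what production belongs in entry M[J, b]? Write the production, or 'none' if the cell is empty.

none

FIRST(K) = {c, h}
FIRST(Q) = {ε}
FIRST(S) = {ε, b, c, h}  (via K e)
FIRST(J) = {ε, c, h}  (via K h)
FOLLOW(S) includes $ since S is the start symbol.
FOLLOW(J): in K::=h e J e, J is followed by e with FIRST {e}. Thus FOLLOW(J) = {e}.
For J ::= K h: FIRST(K h) = {c, h}, so it goes in M[J, t] for t ∈ {c, h}.
For J ::= ε: FIRST(ε) = {ε}, so it goes in M[J, t] for t ∈ {}; since ε ∈ FIRST, also for every t ∈ FOLLOW(J) = {e}.
None of these place a production in M[J, b].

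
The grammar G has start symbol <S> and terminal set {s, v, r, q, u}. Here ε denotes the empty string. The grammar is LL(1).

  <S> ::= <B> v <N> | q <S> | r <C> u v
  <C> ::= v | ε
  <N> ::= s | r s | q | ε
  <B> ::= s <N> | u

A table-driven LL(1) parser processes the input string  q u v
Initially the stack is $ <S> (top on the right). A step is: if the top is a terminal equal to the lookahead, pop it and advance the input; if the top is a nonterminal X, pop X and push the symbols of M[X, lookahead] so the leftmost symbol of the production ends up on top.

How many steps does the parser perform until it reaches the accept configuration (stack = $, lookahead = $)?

7

step 1: stack=$ <S>  input=q u v $  — expand <S> ::= q <S>
step 2: stack=$ <S> q  input=q u v $  — match q
step 3: stack=$ <S>  input=u v $  — expand <S> ::= <B> v <N>
step 4: stack=$ <N> v <B>  input=u v $  — expand <B> ::= u
step 5: stack=$ <N> v u  input=u v $  — match u
step 6: stack=$ <N> v  input=v $  — match v
step 7: stack=$ <N>  input=$  — expand <N> ::= ε
Accept reached after 7 steps.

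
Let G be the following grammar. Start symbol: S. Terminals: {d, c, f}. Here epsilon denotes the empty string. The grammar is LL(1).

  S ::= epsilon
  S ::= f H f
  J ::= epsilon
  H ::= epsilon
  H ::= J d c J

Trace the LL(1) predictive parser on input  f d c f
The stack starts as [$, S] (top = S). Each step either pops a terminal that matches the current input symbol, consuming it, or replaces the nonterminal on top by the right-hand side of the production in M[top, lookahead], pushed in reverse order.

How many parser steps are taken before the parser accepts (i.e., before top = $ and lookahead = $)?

step 1: stack=$ S  input=f d c f $  — expand S ::= f H f
step 2: stack=$ f H f  input=f d c f $  — match f
step 3: stack=$ f H  input=d c f $  — expand H ::= J d c J
step 4: stack=$ f J c d J  input=d c f $  — expand J ::= epsilon
step 5: stack=$ f J c d  input=d c f $  — match d
step 6: stack=$ f J c  input=c f $  — match c
step 7: stack=$ f J  input=f $  — expand J ::= epsilon
step 8: stack=$ f  input=f $  — match f
Accept reached after 8 steps.

8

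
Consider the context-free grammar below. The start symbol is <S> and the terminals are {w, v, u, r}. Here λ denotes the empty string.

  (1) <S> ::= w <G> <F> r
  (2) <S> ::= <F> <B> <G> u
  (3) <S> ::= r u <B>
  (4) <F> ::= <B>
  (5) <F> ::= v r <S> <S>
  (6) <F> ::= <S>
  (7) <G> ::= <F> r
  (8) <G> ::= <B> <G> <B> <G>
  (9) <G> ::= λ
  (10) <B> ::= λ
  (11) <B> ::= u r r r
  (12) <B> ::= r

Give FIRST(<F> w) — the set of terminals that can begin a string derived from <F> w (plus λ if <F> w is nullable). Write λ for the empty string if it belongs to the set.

{r, u, v, w}

FIRST(<B>) = {λ, r, u}
FIRST(<S>) = {r, u, v, w}  (via <F> <B> <G> u)
FIRST(<F>) = {λ, r, u, v, w}  (via <B>, <S>)
FIRST(<G>) = {λ, r, u, v, w}  (via <F> r, <B> <G> <B> <G>)
FIRST(<F> w): take FIRST of each symbol in turn, carrying on past any symbol whose FIRST contains λ; result {r, u, v, w}.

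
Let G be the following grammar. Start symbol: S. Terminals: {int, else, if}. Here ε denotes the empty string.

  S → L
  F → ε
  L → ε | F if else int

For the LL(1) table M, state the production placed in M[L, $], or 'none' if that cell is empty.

FIRST(F) = {ε}
FIRST(L) = {ε, if}  (via F if else int)
FIRST(S) = {ε, if}  (via L)
FOLLOW(S) includes $ since S is the start symbol.
FOLLOW(S): S appears on no right-hand side. Thus FOLLOW(S) = {$}.
FOLLOW(L): in S→L, the suffix after L is empty, so FOLLOW(L) ⊇ FOLLOW(S) = {$}. Thus FOLLOW(L) = {$}.
For L → ε: FIRST(ε) = {ε}, so it goes in M[L, t] for t ∈ {}; since ε ∈ FIRST, also for every t ∈ FOLLOW(L) = {$}.
For L → F if else int: FIRST(F if else int) = {if}, so it goes in M[L, t] for t ∈ {if}.

L → ε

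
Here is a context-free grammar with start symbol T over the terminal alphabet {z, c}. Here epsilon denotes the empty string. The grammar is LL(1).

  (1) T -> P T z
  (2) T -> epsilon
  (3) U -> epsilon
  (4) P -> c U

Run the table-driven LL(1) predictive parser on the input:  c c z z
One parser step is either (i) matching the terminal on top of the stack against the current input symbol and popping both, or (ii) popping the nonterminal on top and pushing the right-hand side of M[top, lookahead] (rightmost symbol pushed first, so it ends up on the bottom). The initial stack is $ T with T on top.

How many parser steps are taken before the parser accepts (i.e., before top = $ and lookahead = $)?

11

step 1: stack=$ T  input=c c z z $  — expand T -> P T z
step 2: stack=$ z T P  input=c c z z $  — expand P -> c U
step 3: stack=$ z T U c  input=c c z z $  — match c
step 4: stack=$ z T U  input=c z z $  — expand U -> epsilon
step 5: stack=$ z T  input=c z z $  — expand T -> P T z
step 6: stack=$ z z T P  input=c z z $  — expand P -> c U
step 7: stack=$ z z T U c  input=c z z $  — match c
step 8: stack=$ z z T U  input=z z $  — expand U -> epsilon
step 9: stack=$ z z T  input=z z $  — expand T -> epsilon
step 10: stack=$ z z  input=z z $  — match z
step 11: stack=$ z  input=z $  — match z
Accept reached after 11 steps.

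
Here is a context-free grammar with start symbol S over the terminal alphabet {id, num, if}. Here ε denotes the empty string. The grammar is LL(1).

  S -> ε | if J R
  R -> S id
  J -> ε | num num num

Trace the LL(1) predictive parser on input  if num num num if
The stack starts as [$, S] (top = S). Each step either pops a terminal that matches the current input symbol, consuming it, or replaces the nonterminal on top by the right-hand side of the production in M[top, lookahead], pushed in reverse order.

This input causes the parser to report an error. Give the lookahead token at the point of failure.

step 1: stack=$ S  input=if num num num if $  — expand S -> if J R
step 2: stack=$ R J if  input=if num num num if $  — match if
step 3: stack=$ R J  input=num num num if $  — expand J -> num num num
step 4: stack=$ R num num num  input=num num num if $  — match num
step 5: stack=$ R num num  input=num num if $  — match num
step 6: stack=$ R num  input=num if $  — match num
step 7: stack=$ R  input=if $  — expand R -> S id
step 8: stack=$ id S  input=if $  — expand S -> if J R
step 9: stack=$ id R J if  input=if $  — match if
step 10: stack=$ id R J  input=$  — error: M[J, $] is empty

$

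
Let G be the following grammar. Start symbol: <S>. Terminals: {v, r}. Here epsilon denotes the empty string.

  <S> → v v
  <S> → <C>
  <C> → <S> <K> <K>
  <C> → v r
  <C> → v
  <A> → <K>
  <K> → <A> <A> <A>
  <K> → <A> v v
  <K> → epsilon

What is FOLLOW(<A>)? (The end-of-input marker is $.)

FIRST(<S>): from <S>→v v we get {v}; from <S>→<C> we get {v}. So FIRST(<S>) = {v}.
FIRST(<C>): from <C>→<S> <K> <K> we get {v}; from <C>→v r we get {v}; from <C>→v we get {v}. So FIRST(<C>) = {v}.
FIRST(<A>): from <A>→<K> we get {epsilon, v}. So FIRST(<A>) = {epsilon, v}.
FIRST(<K>): from <K>→<A> <A> <A> we get {epsilon, v}; from <K>→<A> v v we get {v}; from <K>→epsilon we get {epsilon}. So FIRST(<K>) = {epsilon, v}.
FOLLOW(<S>) includes $ since <S> is the start symbol.
FOLLOW(<S>): in <C>→<S> <K> <K>, <S> is followed by <K> <K> with FIRST {epsilon, v}; in <C>→<S> <K> <K>, the suffix after <S> is nullable, so FOLLOW(<S>) ⊇ FOLLOW(<C>) = {$, v}. Thus FOLLOW(<S>) = {$, v}.
FOLLOW(<C>): in <S>→<C>, the suffix after <C> is empty, so FOLLOW(<C>) ⊇ FOLLOW(<S>) = {$, v}. Thus FOLLOW(<C>) = {$, v}.
FOLLOW(<A>): in <K>→<A> <A> <A> (occurrence 1), <A> is followed by <A> <A> with FIRST {epsilon, v}; in <K>→<A> <A> <A> (occurrence 1), the suffix after <A> is nullable, so FOLLOW(<A>) ⊇ FOLLOW(<K>) = {$, v}; in <K>→<A> <A> <A> (occurrence 2), <A> is followed by <A> with FIRST {epsilon, v}; in <K>→<A> <A> <A> (occurrence 2), the suffix after <A> is nullable, so FOLLOW(<A>) ⊇ FOLLOW(<K>) = {$, v}; in <K>→<A> <A> <A> (occurrence 3), the suffix after <A> is empty, so FOLLOW(<A>) ⊇ FOLLOW(<K>) = {$, v}; in <K>→<A> v v, <A> is followed by v v with FIRST {v}. Thus FOLLOW(<A>) = {$, v}.
FOLLOW(<K>): in <C>→<S> <K> <K> (occurrence 1), <K> is followed by <K> with FIRST {epsilon, v}; in <C>→<S> <K> <K> (occurrence 1), the suffix after <K> is nullable, so FOLLOW(<K>) ⊇ FOLLOW(<C>) = {$, v}; in <C>→<S> <K> <K> (occurrence 2), the suffix after <K> is empty, so FOLLOW(<K>) ⊇ FOLLOW(<C>) = {$, v}; in <A>→<K>, the suffix after <K> is empty, so FOLLOW(<K>) ⊇ FOLLOW(<A>) = {$, v}. Thus FOLLOW(<K>) = {$, v}.

{$, v}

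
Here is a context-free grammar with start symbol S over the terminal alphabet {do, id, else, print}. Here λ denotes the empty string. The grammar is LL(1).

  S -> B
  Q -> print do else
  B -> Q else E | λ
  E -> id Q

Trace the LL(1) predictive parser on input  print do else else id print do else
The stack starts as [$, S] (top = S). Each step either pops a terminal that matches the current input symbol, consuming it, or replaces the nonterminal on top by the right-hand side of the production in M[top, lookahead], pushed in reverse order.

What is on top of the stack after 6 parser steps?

     Stack                   Input                                  Action
  1  $ S                     print do else else id print do else $  expand S -> B
  2  $ B                     print do else else id print do else $  expand B -> Q else E
  3  $ E else Q              print do else else id print do else $  expand Q -> print do else
  4  $ E else else do print  print do else else id print do else $  match print
  5  $ E else else do        do else else id print do else $        match do
  6  $ E else else           else else id print do else $           match else
Stack after step 6: $ E else (top = else).

else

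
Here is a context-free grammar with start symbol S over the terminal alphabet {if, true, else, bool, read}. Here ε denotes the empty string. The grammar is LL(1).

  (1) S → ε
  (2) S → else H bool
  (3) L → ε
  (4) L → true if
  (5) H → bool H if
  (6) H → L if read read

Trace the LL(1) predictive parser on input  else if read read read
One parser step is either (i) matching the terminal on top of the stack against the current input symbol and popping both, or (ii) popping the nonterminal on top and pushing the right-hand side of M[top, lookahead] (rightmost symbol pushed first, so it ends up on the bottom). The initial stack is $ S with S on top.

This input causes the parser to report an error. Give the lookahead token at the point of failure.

step 1: stack=$ S  input=else if read read read $  — expand S → else H bool
step 2: stack=$ bool H else  input=else if read read read $  — match else
step 3: stack=$ bool H  input=if read read read $  — expand H → L if read read
step 4: stack=$ bool read read if L  input=if read read read $  — expand L → ε
step 5: stack=$ bool read read if  input=if read read read $  — match if
step 6: stack=$ bool read read  input=read read read $  — match read
step 7: stack=$ bool read  input=read read $  — match read
step 8: stack=$ bool  input=read $  — error: top is terminal bool but lookahead is read

read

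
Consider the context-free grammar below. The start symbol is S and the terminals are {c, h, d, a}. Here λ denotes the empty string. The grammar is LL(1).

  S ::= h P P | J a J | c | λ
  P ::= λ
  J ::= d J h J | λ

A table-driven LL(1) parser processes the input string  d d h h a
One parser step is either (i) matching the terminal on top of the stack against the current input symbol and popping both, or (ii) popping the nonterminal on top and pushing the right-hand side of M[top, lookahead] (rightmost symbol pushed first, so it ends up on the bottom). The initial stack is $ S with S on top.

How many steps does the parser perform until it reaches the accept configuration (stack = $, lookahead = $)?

      Stack              Input        Action
   1  $ S                d d h h a $  expand S ::= J a J
   2  $ J a J            d d h h a $  expand J ::= d J h J
   3  $ J a J h J d      d d h h a $  match d
   4  $ J a J h J        d h h a $    expand J ::= d J h J
   5  $ J a J h J h J d  d h h a $    match d
   6  $ J a J h J h J    h h a $      expand J ::= λ
   7  $ J a J h J h      h h a $      match h
   8  $ J a J h J        h a $        expand J ::= λ
   9  $ J a J h          h a $        match h
  10  $ J a J            a $          expand J ::= λ
  11  $ J a              a $          match a
  12  $ J                $            expand J ::= λ
Accept reached after 12 steps.

12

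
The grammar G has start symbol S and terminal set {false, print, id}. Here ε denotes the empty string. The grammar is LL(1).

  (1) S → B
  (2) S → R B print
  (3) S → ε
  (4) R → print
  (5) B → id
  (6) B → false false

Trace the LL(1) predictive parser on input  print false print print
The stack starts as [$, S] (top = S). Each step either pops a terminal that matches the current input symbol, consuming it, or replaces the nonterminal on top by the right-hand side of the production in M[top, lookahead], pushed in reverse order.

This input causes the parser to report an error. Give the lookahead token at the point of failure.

     Stack                Input                      Action
  1  $ S                  print false print print $  expand S → R B print
  2  $ print B R          print false print print $  expand R → print
  3  $ print B print      print false print print $  match print
  4  $ print B            false print print $        expand B → false false
  5  $ print false false  false print print $        match false
  6  $ print false        print print $              error: top is terminal false but lookahead is print

print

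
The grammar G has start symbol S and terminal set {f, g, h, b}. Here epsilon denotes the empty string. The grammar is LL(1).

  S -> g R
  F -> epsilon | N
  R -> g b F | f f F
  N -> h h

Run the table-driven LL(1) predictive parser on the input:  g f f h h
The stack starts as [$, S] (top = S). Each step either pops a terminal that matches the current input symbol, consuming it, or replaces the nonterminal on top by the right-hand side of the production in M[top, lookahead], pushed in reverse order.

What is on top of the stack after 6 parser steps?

     Stack    Input        Action
  1  $ S      g f f h h $  expand S -> g R
  2  $ R g    g f f h h $  match g
  3  $ R      f f h h $    expand R -> f f F
  4  $ F f f  f f h h $    match f
  5  $ F f    f h h $      match f
  6  $ F      h h $        expand F -> N
Stack after step 6: $ N (top = N).

N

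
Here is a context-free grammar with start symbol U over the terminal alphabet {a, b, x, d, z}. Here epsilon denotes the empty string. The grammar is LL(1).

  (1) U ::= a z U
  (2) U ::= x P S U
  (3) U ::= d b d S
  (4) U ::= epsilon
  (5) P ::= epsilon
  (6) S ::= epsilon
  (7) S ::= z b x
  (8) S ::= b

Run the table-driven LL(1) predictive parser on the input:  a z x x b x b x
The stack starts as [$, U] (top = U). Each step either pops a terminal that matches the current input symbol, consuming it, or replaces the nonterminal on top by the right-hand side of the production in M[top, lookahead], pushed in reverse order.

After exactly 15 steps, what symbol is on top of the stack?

      Stack      Input              Action
   1  $ U        a z x x b x b x $  expand U ::= a z U
   2  $ U z a    a z x x b x b x $  match a
   3  $ U z      z x x b x b x $    match z
   4  $ U        x x b x b x $      expand U ::= x P S U
   5  $ U S P x  x x b x b x $      match x
   6  $ U S P    x b x b x $        expand P ::= epsilon
   7  $ U S      x b x b x $        expand S ::= epsilon
   8  $ U        x b x b x $        expand U ::= x P S U
   9  $ U S P x  x b x b x $        match x
  10  $ U S P    b x b x $          expand P ::= epsilon
  11  $ U S      b x b x $          expand S ::= b
  12  $ U b      b x b x $          match b
  13  $ U        x b x $            expand U ::= x P S U
  14  $ U S P x  x b x $            match x
  15  $ U S P    b x $              expand P ::= epsilon
Stack after step 15: $ U S (top = S).

S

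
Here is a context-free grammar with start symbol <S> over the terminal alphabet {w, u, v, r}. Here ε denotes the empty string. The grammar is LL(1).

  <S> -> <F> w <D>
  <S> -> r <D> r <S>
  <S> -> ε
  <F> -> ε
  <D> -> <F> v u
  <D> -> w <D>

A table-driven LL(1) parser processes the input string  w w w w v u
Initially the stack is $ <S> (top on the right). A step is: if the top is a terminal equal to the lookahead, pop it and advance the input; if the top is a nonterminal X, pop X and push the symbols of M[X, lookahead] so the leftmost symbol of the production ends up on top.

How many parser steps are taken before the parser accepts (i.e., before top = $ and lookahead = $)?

13

      Stack        Input          Action
   1  $ <S>        w w w w v u $  expand <S> -> <F> w <D>
   2  $ <D> w <F>  w w w w v u $  expand <F> -> ε
   3  $ <D> w      w w w w v u $  match w
   4  $ <D>        w w w v u $    expand <D> -> w <D>
   5  $ <D> w      w w w v u $    match w
   6  $ <D>        w w v u $      expand <D> -> w <D>
   7  $ <D> w      w w v u $      match w
   8  $ <D>        w v u $        expand <D> -> w <D>
   9  $ <D> w      w v u $        match w
  10  $ <D>        v u $          expand <D> -> <F> v u
  11  $ u v <F>    v u $          expand <F> -> ε
  12  $ u v        v u $          match v
  13  $ u          u $            match u
Accept reached after 13 steps.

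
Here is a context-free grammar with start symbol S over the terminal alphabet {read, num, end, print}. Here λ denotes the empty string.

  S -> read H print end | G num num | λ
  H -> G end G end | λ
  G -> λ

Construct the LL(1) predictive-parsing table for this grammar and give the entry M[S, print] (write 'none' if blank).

none

FIRST(G) = {λ}
FIRST(S) = {λ, num, read}  (via G num num)
FIRST(H) = {λ, end}  (via G end G end)
FOLLOW(S) includes $ since S is the start symbol.
FOLLOW(S): S appears on no right-hand side. Thus FOLLOW(S) = {$}.
For S -> read H print end: FIRST(read H print end) = {read}, so it goes in M[S, t] for t ∈ {read}.
For S -> G num num: FIRST(G num num) = {num}, so it goes in M[S, t] for t ∈ {num}.
For S -> λ: FIRST(λ) = {λ}, so it goes in M[S, t] for t ∈ {}; since λ ∈ FIRST, also for every t ∈ FOLLOW(S) = {$}.
None of these place a production in M[S, print].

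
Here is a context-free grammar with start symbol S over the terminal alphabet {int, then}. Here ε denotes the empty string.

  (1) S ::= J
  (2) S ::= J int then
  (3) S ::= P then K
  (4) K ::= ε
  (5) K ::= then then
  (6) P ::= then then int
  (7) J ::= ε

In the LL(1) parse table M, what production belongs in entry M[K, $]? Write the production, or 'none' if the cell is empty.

FIRST(K) = {ε, then}
FIRST(P) = {then}
FIRST(J) = {ε}
FIRST(S) = {ε, int, then}  (via J, J int then, P then K)
FOLLOW(S) includes $ since S is the start symbol.
FOLLOW(S): S appears on no right-hand side. Thus FOLLOW(S) = {$}.
FOLLOW(K): in S::=P then K, the suffix after K is empty, so FOLLOW(K) ⊇ FOLLOW(S) = {$}. Thus FOLLOW(K) = {$}.
For K ::= ε: FIRST(ε) = {ε}, so it goes in M[K, t] for t ∈ {}; since ε ∈ FIRST, also for every t ∈ FOLLOW(K) = {$}.
For K ::= then then: FIRST(then then) = {then}, so it goes in M[K, t] for t ∈ {then}.

K ::= ε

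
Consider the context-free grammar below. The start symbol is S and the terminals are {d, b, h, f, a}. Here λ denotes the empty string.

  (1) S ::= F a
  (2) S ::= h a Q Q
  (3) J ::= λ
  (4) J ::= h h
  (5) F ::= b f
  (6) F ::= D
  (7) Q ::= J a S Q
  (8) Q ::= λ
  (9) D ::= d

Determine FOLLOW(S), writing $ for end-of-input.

{$, a, h}

FIRST(J) = {λ, h}
FIRST(D) = {d}
FIRST(F) = {b, d}  (via D)
FIRST(Q) = {λ, a, h}  (via J a S Q)
FIRST(S) = {b, d, h}  (via F a)
FOLLOW(S) includes $ since S is the start symbol.
FOLLOW(J): in Q::=J a S Q, J is followed by a S Q with FIRST {a}. Thus FOLLOW(J) = {a}.
FOLLOW(F): in S::=F a, F is followed by a with FIRST {a}. Thus FOLLOW(F) = {a}.
FOLLOW(D): in F::=D, the suffix after D is empty, so FOLLOW(D) ⊇ FOLLOW(F) = {a}. Thus FOLLOW(D) = {a}.
FOLLOW(S): in Q::=J a S Q, S is followed by Q with FIRST {λ, a, h}; in Q::=J a S Q, the suffix after S is nullable, so FOLLOW(S) ⊇ FOLLOW(Q) = {$, a, h}. Thus FOLLOW(S) = {$, a, h}.
FOLLOW(Q): in S::=h a Q Q (occurrence 1), Q is followed by Q with FIRST {λ, a, h}; in S::=h a Q Q (occurrence 1), the suffix after Q is nullable, so FOLLOW(Q) ⊇ FOLLOW(S) = {$, a, h}; in S::=h a Q Q (occurrence 2), the suffix after Q is empty, so FOLLOW(Q) ⊇ FOLLOW(S) = {$, a, h}; in Q::=J a S Q, the suffix after Q is empty (adds nothing new). Thus FOLLOW(Q) = {$, a, h}.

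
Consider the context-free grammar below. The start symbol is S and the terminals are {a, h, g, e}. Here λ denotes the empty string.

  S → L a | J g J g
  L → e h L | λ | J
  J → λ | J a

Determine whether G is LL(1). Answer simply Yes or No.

FIRST(S) = {a, e, g}
FIRST(L) = {λ, a, e}
FIRST(J) = {λ, a}
FOLLOW(S) = {$}
FOLLOW(L) = {a}
FOLLOW(J) = {a, g}
Cell M[J, a] receives both J → λ and J → J a — the grammar is not LL(1).

No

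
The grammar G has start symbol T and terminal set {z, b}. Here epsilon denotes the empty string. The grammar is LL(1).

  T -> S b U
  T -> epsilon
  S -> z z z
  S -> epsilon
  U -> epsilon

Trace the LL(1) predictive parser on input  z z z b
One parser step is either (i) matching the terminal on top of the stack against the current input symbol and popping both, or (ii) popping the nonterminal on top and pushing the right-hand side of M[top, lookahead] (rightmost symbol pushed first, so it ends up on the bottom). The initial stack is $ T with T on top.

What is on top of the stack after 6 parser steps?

U

     Stack        Input      Action
  1  $ T          z z z b $  expand T -> S b U
  2  $ U b S      z z z b $  expand S -> z z z
  3  $ U b z z z  z z z b $  match z
  4  $ U b z z    z z b $    match z
  5  $ U b z      z b $      match z
  6  $ U b        b $        match b
Stack after step 6: $ U (top = U).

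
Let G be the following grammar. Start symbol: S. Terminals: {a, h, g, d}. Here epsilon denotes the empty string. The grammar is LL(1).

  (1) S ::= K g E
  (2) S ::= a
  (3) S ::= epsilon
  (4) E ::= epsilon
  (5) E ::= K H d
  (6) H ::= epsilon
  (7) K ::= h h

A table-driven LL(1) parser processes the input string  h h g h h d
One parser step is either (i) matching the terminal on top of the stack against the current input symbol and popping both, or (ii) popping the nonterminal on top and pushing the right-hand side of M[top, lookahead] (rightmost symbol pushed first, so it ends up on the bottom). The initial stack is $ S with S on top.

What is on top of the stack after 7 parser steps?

     Stack      Input          Action
  1  $ S        h h g h h d $  expand S ::= K g E
  2  $ E g K    h h g h h d $  expand K ::= h h
  3  $ E g h h  h h g h h d $  match h
  4  $ E g h    h g h h d $    match h
  5  $ E g      g h h d $      match g
  6  $ E        h h d $        expand E ::= K H d
  7  $ d H K    h h d $        expand K ::= h h
Stack after step 7: $ d H h h (top = h).

h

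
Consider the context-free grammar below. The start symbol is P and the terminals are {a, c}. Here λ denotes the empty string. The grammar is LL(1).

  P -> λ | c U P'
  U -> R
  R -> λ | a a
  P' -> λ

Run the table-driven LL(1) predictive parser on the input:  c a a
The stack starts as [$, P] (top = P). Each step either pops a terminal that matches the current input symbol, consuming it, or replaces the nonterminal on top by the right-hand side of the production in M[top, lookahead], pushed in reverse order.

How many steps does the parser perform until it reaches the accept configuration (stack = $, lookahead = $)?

     Stack     Input    Action
  1  $ P       c a a $  expand P -> c U P'
  2  $ P' U c  c a a $  match c
  3  $ P' U    a a $    expand U -> R
  4  $ P' R    a a $    expand R -> a a
  5  $ P' a a  a a $    match a
  6  $ P' a    a $      match a
  7  $ P'      $        expand P' -> λ
Accept reached after 7 steps.

7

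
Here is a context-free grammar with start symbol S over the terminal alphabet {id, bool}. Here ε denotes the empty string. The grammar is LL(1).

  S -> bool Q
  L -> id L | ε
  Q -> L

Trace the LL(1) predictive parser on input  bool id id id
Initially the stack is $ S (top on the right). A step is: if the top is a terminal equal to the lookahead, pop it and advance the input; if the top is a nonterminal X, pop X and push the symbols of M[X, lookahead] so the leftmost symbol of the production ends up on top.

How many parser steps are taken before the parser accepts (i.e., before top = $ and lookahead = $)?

10

step 1: stack=$ S  input=bool id id id $  — expand S -> bool Q
step 2: stack=$ Q bool  input=bool id id id $  — match bool
step 3: stack=$ Q  input=id id id $  — expand Q -> L
step 4: stack=$ L  input=id id id $  — expand L -> id L
step 5: stack=$ L id  input=id id id $  — match id
step 6: stack=$ L  input=id id $  — expand L -> id L
step 7: stack=$ L id  input=id id $  — match id
step 8: stack=$ L  input=id $  — expand L -> id L
step 9: stack=$ L id  input=id $  — match id
step 10: stack=$ L  input=$  — expand L -> ε
Accept reached after 10 steps.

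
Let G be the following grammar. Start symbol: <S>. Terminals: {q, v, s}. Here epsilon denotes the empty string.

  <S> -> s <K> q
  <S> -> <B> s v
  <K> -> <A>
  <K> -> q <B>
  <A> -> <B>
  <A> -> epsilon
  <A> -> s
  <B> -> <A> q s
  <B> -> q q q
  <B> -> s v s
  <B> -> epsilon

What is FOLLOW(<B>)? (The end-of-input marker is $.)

FIRST(<S>) = {q, s}  (via <B> s v)
FIRST(<K>) = {epsilon, q, s}  (via <A>)
FIRST(<A>) = {epsilon, q, s}  (via <B>)
FIRST(<B>) = {epsilon, q, s}  (via <A> q s)
FOLLOW(<S>) includes $ since <S> is the start symbol.
FOLLOW(<S>): <S> appears on no right-hand side. Thus FOLLOW(<S>) = {$}.
FOLLOW(<K>): in <S>->s <K> q, <K> is followed by q with FIRST {q}. Thus FOLLOW(<K>) = {q}.
FOLLOW(<A>): in <K>-><A>, the suffix after <A> is empty, so FOLLOW(<A>) ⊇ FOLLOW(<K>) = {q}; in <B>-><A> q s, <A> is followed by q s with FIRST {q}. Thus FOLLOW(<A>) = {q}.
FOLLOW(<B>): in <S>-><B> s v, <B> is followed by s v with FIRST {s}; in <K>->q <B>, the suffix after <B> is empty, so FOLLOW(<B>) ⊇ FOLLOW(<K>) = {q}; in <A>-><B>, the suffix after <B> is empty, so FOLLOW(<B>) ⊇ FOLLOW(<A>) = {q}. Thus FOLLOW(<B>) = {q, s}.

{q, s}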